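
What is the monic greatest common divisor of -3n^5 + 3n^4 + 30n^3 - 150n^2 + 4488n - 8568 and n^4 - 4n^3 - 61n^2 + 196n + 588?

n^2 + n - 42

Apply the Euclidean algorithm:
  -3n^5 + 3n^4 + 30n^3 - 150n^2 + 4488n - 8568 = (-3n - 9)(n^4 - 4n^3 - 61n^2 + 196n + 588) + (-189n^3 - 111n^2 + 8016n - 3276)
  n^4 - 4n^3 - 61n^2 + 196n + 588 = (-(1/189)n + 289/11907)(-189n^3 - 111n^2 + 8016n - 3276) + (-(63080/3969)n^2 - (63080/3969)n + 126160/189)
  -189n^3 - 111n^2 + 8016n - 3276 = ((750141/63080)n - 154791/31540)(-(63080/3969)n^2 - (63080/3969)n + 126160/189) + (0)
Last nonzero remainder: -(63080/3969)n^2 - (63080/3969)n + 126160/189. Dividing through by -63080/3969 gives the monic gcd n^2 + n - 42.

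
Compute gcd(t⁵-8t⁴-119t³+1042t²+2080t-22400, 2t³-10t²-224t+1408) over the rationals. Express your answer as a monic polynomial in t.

t²-16t+64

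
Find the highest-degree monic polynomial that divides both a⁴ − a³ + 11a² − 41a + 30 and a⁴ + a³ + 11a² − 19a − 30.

a³ + 11a − 30

Apply the Euclidean algorithm:
  a⁴ − a³ + 11a² − 41a + 30 = (a⁴ + a³ + 11a² − 19a − 30) + (−2a³ − 22a + 60)
  a⁴ + a³ + 11a² − 19a − 30 = (−(1/2)a − 1/2)(−2a³ − 22a + 60) + (0)
Last nonzero remainder: −2a³ − 22a + 60. Dividing through by −2 gives the monic gcd a³ + 11a − 30.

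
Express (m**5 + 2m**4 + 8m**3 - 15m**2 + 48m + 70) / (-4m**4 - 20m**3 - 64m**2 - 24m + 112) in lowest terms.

By polynomial division,
  m**5 + 2m**4 + 8m**3 - 15m**2 + 48m + 70 = (-(1/4)m + 3/4)(-4m**4 - 20m**3 - 64m**2 - 24m + 112) + (7m**3 + 27m**2 + 94m - 14)
  -4m**4 - 20m**3 - 64m**2 - 24m + 112 = (-(4/7)m - 32/49)(7m**3 + 27m**2 + 94m - 14) + ((360/49)m**2 + (1440/49)m + 720/7)
  7m**3 + 27m**2 + 94m - 14 = ((343/360)m - 49/360)((360/49)m**2 + (1440/49)m + 720/7) + (0)
Last nonzero remainder: (360/49)m**2 + (1440/49)m + 720/7. Dividing through by 360/49 gives the monic gcd m**2 + 4m + 14.
Cancel m**2 + 4m + 14 from numerator and denominator to get the reduced form.

(-m**3 + 2m**2 - 2m - 5)/(4m**2 + 4m - 8)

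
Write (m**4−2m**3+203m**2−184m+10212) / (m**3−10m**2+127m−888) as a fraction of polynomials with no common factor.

(m**2+92)/(m−8)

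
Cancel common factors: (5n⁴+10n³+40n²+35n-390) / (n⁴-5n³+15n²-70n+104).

Repeated division with remainder:
  5n⁴+10n³+40n²+35n-390 = (5)(n⁴-5n³+15n²-70n+104) + (35n³-35n²+385n-910)
  n⁴-5n³+15n²-70n+104 = ((1/35)n-4/35)(35n³-35n²+385n-910) + (0)
Last nonzero remainder: 35n³-35n²+385n-910. Dividing through by 35 gives the monic gcd n³-n²+11n-26.
Cancel n³-n²+11n-26 from numerator and denominator to get the reduced form.

(5n+15)/(n-4)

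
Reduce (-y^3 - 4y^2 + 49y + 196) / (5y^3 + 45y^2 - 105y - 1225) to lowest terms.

(-y^2 + 3y + 28)/(5y^2 + 10y - 175)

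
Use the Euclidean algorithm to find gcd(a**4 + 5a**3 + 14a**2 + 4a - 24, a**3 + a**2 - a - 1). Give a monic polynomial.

Apply the Euclidean algorithm:
  a**4 + 5a**3 + 14a**2 + 4a - 24 = (a + 4)(a**3 + a**2 - a - 1) + (11a**2 + 9a - 20)
  a**3 + a**2 - a - 1 = ((1/11)a + 2/121)(11a**2 + 9a - 20) + ((81/121)a - 81/121)
  11a**2 + 9a - 20 = ((1331/81)a + 2420/81)((81/121)a - 81/121) + (0)
Last nonzero remainder: (81/121)a - 81/121. Dividing through by 81/121 gives the monic gcd a - 1.

a - 1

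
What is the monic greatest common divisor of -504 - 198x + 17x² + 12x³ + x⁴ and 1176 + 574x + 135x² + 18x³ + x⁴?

42 + 13x + x²

By polynomial division,
  x⁴ + 12x³ + 17x² - 198x - 504 = (x⁴ + 18x³ + 135x² + 574x + 1176) + (-6x³ - 118x² - 772x - 1680)
  x⁴ + 18x³ + 135x² + 574x + 1176 = (-(1/6)x + 5/18)(-6x³ - 118x² - 772x - 1680) + ((352/9)x² + (4576/9)x + 4928/3)
  -6x³ - 118x² - 772x - 1680 = (-(27/176)x - 45/44)((352/9)x² + (4576/9)x + 4928/3) + (0)
Last nonzero remainder: (352/9)x² + (4576/9)x + 4928/3. Dividing through by 352/9 gives the monic gcd x² + 13x + 42.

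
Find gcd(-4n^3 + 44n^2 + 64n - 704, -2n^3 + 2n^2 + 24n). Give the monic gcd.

n - 4

By polynomial division,
  -4n^3 + 44n^2 + 64n - 704 = (2)(-2n^3 + 2n^2 + 24n) + (40n^2 + 16n - 704)
  -2n^3 + 2n^2 + 24n = (-(1/20)n + 7/100)(40n^2 + 16n - 704) + (-(308/25)n + 1232/25)
  40n^2 + 16n - 704 = (-(250/77)n - 100/7)(-(308/25)n + 1232/25) + (0)
Last nonzero remainder: -(308/25)n + 1232/25. Dividing through by -308/25 gives the monic gcd n - 4.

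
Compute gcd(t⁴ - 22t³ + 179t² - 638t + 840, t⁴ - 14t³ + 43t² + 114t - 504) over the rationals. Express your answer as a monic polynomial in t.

By polynomial division,
  t⁴ - 22t³ + 179t² - 638t + 840 = (t⁴ - 14t³ + 43t² + 114t - 504) + (-8t³ + 136t² - 752t + 1344)
  t⁴ - 14t³ + 43t² + 114t - 504 = (-(1/8)t - 3/8)(-8t³ + 136t² - 752t + 1344) + (0)
Last nonzero remainder: -8t³ + 136t² - 752t + 1344. Dividing through by -8 gives the monic gcd t³ - 17t² + 94t - 168.

t³ - 17t² + 94t - 168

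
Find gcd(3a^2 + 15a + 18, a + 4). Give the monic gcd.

Euclidean algorithm in ℚ[a]:
  3a^2 + 15a + 18 = (3a + 3)(a + 4) + (6)
  a + 4 = ((1/6)a + 2/3)(6) + (0)
The last nonzero remainder is the constant 6, so the polynomials are coprime and gcd = 1.

1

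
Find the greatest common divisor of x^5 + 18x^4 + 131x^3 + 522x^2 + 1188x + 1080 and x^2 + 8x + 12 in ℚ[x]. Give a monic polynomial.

x^2 + 8x + 12

Apply the Euclidean algorithm:
  x^5 + 18x^4 + 131x^3 + 522x^2 + 1188x + 1080 = (x^3 + 10x^2 + 39x + 90)(x^2 + 8x + 12) + (0)
The last nonzero remainder x^2 + 8x + 12 is already monic.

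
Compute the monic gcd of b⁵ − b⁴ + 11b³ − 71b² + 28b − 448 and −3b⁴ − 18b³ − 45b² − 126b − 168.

b² + 7

Euclidean algorithm in ℚ[b]:
  b⁵ − b⁴ + 11b³ − 71b² + 28b − 448 = (−(1/3)b + 7/3)(−3b⁴ − 18b³ − 45b² − 126b − 168) + (38b³ − 8b² + 266b − 56)
  −3b⁴ − 18b³ − 45b² − 126b − 168 = (−(3/38)b − 177/361)(38b³ − 8b² + 266b − 56) + (−(10080/361)b² − 70560/361)
  38b³ − 8b² + 266b − 56 = (−(6859/5040)b + 361/1260)(−(10080/361)b² − 70560/361) + (0)
Last nonzero remainder: −(10080/361)b² − 70560/361. Dividing through by −10080/361 gives the monic gcd b² + 7.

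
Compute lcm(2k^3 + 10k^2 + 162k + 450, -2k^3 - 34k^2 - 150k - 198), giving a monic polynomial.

Apply the Euclidean algorithm:
  2k^3 + 10k^2 + 162k + 450 = (-1)(-2k^3 - 34k^2 - 150k - 198) + (-24k^2 + 12k + 252)
  -2k^3 - 34k^2 - 150k - 198 = ((1/12)k + 35/24)(-24k^2 + 12k + 252) + (-(377/2)k - 1131/2)
  -24k^2 + 12k + 252 = ((48/377)k - 168/377)(-(377/2)k - 1131/2) + (0)
Last nonzero remainder: -(377/2)k - 1131/2. Dividing through by -377/2 gives the monic gcd k + 3.
Then lcm(f, g) = f·g / gcd(f, g); expanding and making the result monic gives the answer.

k^5 + 19k^4 + 184k^3 + 1524k^2 + 5823k + 7425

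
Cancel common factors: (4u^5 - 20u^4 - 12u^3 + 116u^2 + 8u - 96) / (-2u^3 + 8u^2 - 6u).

Repeated division with remainder:
  4u^5 - 20u^4 - 12u^3 + 116u^2 + 8u - 96 = (-2u^2 + 2u + 20)(-2u^3 + 8u^2 - 6u) + (-32u^2 + 128u - 96)
  -2u^3 + 8u^2 - 6u = ((1/16)u)(-32u^2 + 128u - 96) + (0)
Last nonzero remainder: -32u^2 + 128u - 96. Dividing through by -32 gives the monic gcd u^2 - 4u + 3.
Cancel u^2 - 4u + 3 from numerator and denominator to get the reduced form.

(-2u^3 + 2u^2 + 20u + 16)/(u)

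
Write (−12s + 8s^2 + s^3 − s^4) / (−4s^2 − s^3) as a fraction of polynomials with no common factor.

Apply the Euclidean algorithm:
  −s^4 + s^3 + 8s^2 − 12s = (s − 5)(−s^3 − 4s^2) + (−12s^2 − 12s)
  −s^3 − 4s^2 = ((1/12)s + 1/4)(−12s^2 − 12s) + (3s)
  −12s^2 − 12s = (−4s − 4)(3s) + (0)
Last nonzero remainder: 3s. Dividing through by 3 gives the monic gcd s.
Cancel s from numerator and denominator to get the reduced form.

(12 − 8s − s^2 + s^3)/(4s + s^2)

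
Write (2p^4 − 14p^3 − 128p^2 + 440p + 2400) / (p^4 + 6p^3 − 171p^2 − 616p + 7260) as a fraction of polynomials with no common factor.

Euclidean algorithm in ℚ[p]:
  2p^4 − 14p^3 − 128p^2 + 440p + 2400 = (2)(p^4 + 6p^3 − 171p^2 − 616p + 7260) + (−26p^3 + 214p^2 + 1672p − 12120)
  p^4 + 6p^3 − 171p^2 − 616p + 7260 = (−(1/26)p − 185/338)(−26p^3 + 214p^2 + 1672p − 12120) + ((1764/169)p^2 − (28224/169)p + 105840/169)
  −26p^3 + 214p^2 + 1672p − 12120 = (−(2197/882)p − 17069/882)((1764/169)p^2 − (28224/169)p + 105840/169) + (0)
Last nonzero remainder: (1764/169)p^2 − (28224/169)p + 105840/169. Dividing through by 1764/169 gives the monic gcd p^2 − 16p + 60.
Cancel p^2 − 16p + 60 from numerator and denominator to get the reduced form.

(2p^2 + 18p + 40)/(p^2 + 22p + 121)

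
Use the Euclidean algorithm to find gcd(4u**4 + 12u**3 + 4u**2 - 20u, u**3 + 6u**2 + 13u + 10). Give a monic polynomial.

Apply the Euclidean algorithm:
  4u**4 + 12u**3 + 4u**2 - 20u = (4u - 12)(u**3 + 6u**2 + 13u + 10) + (24u**2 + 96u + 120)
  u**3 + 6u**2 + 13u + 10 = ((1/24)u + 1/12)(24u**2 + 96u + 120) + (0)
Last nonzero remainder: 24u**2 + 96u + 120. Dividing through by 24 gives the monic gcd u**2 + 4u + 5.

u**2 + 4u + 5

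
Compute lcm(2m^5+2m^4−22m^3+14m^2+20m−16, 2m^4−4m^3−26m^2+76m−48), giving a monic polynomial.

Repeated division with remainder:
  2m^5+2m^4−22m^3+14m^2+20m−16 = (m+3)(2m^4−4m^3−26m^2+76m−48) + (16m^3+16m^2−160m+128)
  2m^4−4m^3−26m^2+76m−48 = ((1/8)m−3/8)(16m^3+16m^2−160m+128) + (0)
Last nonzero remainder: 16m^3+16m^2−160m+128. Dividing through by 16 gives the monic gcd m^3+m^2−10m+8.
Then lcm(f, g) = f·g / gcd(f, g); expanding and making the result monic gives the answer.

m^6−2m^5−14m^4+40m^3−11m^2−38m+24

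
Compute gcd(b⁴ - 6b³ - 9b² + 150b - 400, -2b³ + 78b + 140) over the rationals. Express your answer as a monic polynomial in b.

By polynomial division,
  b⁴ - 6b³ - 9b² + 150b - 400 = (-(1/2)b + 3)(-2b³ + 78b + 140) + (30b² - 14b - 820)
  -2b³ + 78b + 140 = (-(1/15)b - 7/225)(30b² - 14b - 820) + ((5152/225)b + 5152/45)
  30b² - 14b - 820 = ((3375/2576)b - 9225/1288)((5152/225)b + 5152/45) + (0)
Last nonzero remainder: (5152/225)b + 5152/45. Dividing through by 5152/225 gives the monic gcd b + 5.

b + 5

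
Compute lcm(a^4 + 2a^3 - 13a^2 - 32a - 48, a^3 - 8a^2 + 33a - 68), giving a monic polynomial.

Repeated division with remainder:
  a^4 + 2a^3 - 13a^2 - 32a - 48 = (a + 10)(a^3 - 8a^2 + 33a - 68) + (34a^2 - 294a + 632)
  a^3 - 8a^2 + 33a - 68 = ((1/34)a + 11/578)(34a^2 - 294a + 632) + ((5782/289)a - 23128/289)
  34a^2 - 294a + 632 = ((4913/2891)a - 22831/2891)((5782/289)a - 23128/289) + (0)
Last nonzero remainder: (5782/289)a - 23128/289. Dividing through by 5782/289 gives the monic gcd a - 4.
Then lcm(f, g) = f·g / gcd(f, g); expanding and making the result monic gives the answer.

a^6 - 2a^5 - 4a^4 + 54a^3 - 141a^2 - 352a - 816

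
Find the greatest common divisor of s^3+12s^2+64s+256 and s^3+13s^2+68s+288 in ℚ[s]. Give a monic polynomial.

s^2+4s+32

Repeated division with remainder:
  s^3+12s^2+64s+256 = (s^3+13s^2+68s+288) + (-s^2-4s-32)
  s^3+13s^2+68s+288 = (-s-9)(-s^2-4s-32) + (0)
Last nonzero remainder: -s^2-4s-32. Dividing through by -1 gives the monic gcd s^2+4s+32.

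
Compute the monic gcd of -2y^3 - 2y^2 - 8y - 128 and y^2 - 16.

y + 4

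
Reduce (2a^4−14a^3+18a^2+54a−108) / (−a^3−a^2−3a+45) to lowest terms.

Repeated division with remainder:
  2a^4−14a^3+18a^2+54a−108 = (−2a+16)(−a^3−a^2−3a+45) + (28a^2+192a−828)
  −a^3−a^2−3a+45 = (−(1/28)a+41/196)(28a^2+192a−828) + (−(3564/49)a+10692/49)
  28a^2+192a−828 = (−(343/891)a−1127/297)(−(3564/49)a+10692/49) + (0)
Last nonzero remainder: −(3564/49)a+10692/49. Dividing through by −3564/49 gives the monic gcd a−3.
Cancel a−3 from numerator and denominator to get the reduced form.

(−2a^3+8a^2+6a−36)/(a^2+4a+15)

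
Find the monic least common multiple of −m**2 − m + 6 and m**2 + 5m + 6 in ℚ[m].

Euclidean algorithm in ℚ[m]:
  −m**2 − m + 6 = (−1)(m**2 + 5m + 6) + (4m + 12)
  m**2 + 5m + 6 = ((1/4)m + 1/2)(4m + 12) + (0)
Last nonzero remainder: 4m + 12. Dividing through by 4 gives the monic gcd m + 3.
Then lcm(f, g) = f·g / gcd(f, g); expanding and making the result monic gives the answer.

m**3 + 3m**2 − 4m − 12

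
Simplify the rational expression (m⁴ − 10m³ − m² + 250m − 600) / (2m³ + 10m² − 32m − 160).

Euclidean algorithm in ℚ[m]:
  m⁴ − 10m³ − m² + 250m − 600 = ((1/2)m − 15/2)(2m³ + 10m² − 32m − 160) + (90m² + 90m − 1800)
  2m³ + 10m² − 32m − 160 = ((1/45)m + 4/45)(90m² + 90m − 1800) + (0)
Last nonzero remainder: 90m² + 90m − 1800. Dividing through by 90 gives the monic gcd m² + m − 20.
Cancel m² + m − 20 from numerator and denominator to get the reduced form.

(m² − 11m + 30)/(2m + 8)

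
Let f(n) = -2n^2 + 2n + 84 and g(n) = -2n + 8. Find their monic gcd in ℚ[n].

Euclidean algorithm in ℚ[n]:
  -2n^2 + 2n + 84 = (n + 3)(-2n + 8) + (60)
  -2n + 8 = (-(1/30)n + 2/15)(60) + (0)
The last nonzero remainder is the constant 60, so the polynomials are coprime and gcd = 1.

1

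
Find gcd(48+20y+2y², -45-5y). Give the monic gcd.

1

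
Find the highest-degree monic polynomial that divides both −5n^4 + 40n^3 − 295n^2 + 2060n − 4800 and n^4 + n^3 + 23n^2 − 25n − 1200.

Repeated division with remainder:
  −5n^4 + 40n^3 − 295n^2 + 2060n − 4800 = (−5)(n^4 + n^3 + 23n^2 − 25n − 1200) + (45n^3 − 180n^2 + 1935n − 10800)
  n^4 + n^3 + 23n^2 − 25n − 1200 = ((1/45)n + 1/9)(45n^3 − 180n^2 + 1935n − 10800) + (0)
Last nonzero remainder: 45n^3 − 180n^2 + 1935n − 10800. Dividing through by 45 gives the monic gcd n^3 − 4n^2 + 43n − 240.

n^3 − 4n^2 + 43n − 240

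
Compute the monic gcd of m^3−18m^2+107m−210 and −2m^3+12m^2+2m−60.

m−5

Repeated division with remainder:
  m^3−18m^2+107m−210 = (−1/2)(−2m^3+12m^2+2m−60) + (−12m^2+108m−240)
  −2m^3+12m^2+2m−60 = ((1/6)m+1/2)(−12m^2+108m−240) + (−12m+60)
  −12m^2+108m−240 = (m−4)(−12m+60) + (0)
Last nonzero remainder: −12m+60. Dividing through by −12 gives the monic gcd m−5.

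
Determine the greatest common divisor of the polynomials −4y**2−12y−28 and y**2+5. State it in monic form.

By polynomial division,
  −4y**2−12y−28 = (−4)(y**2+5) + (−12y−8)
  y**2+5 = (−(1/12)y+1/18)(−12y−8) + (49/9)
  −12y−8 = (−(108/49)y−72/49)(49/9) + (0)
The last nonzero remainder is the constant 49/9, so the polynomials are coprime and gcd = 1.

1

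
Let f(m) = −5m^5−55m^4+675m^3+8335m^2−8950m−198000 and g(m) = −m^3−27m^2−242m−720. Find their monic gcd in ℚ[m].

m^3+27m^2+242m+720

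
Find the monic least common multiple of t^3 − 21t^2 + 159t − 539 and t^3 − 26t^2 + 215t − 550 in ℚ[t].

By polynomial division,
  t^3 − 21t^2 + 159t − 539 = (t^3 − 26t^2 + 215t − 550) + (5t^2 − 56t + 11)
  t^3 − 26t^2 + 215t − 550 = ((1/5)t − 74/25)(5t^2 − 56t + 11) + ((1176/25)t − 12936/25)
  5t^2 − 56t + 11 = ((125/1176)t − 25/1176)((1176/25)t − 12936/25) + (0)
Last nonzero remainder: (1176/25)t − 12936/25. Dividing through by 1176/25 gives the monic gcd t − 11.
Then lcm(f, g) = f·g / gcd(f, g); expanding and making the result monic gives the answer.

t^5 − 36t^4 + 524t^3 − 3974t^2 + 16035t − 26950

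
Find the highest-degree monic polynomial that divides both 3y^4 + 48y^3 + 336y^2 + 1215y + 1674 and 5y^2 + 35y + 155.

y^2 + 7y + 31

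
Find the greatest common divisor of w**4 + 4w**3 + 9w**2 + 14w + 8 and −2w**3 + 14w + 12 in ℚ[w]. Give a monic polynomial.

Apply the Euclidean algorithm:
  w**4 + 4w**3 + 9w**2 + 14w + 8 = (−(1/2)w − 2)(−2w**3 + 14w + 12) + (16w**2 + 48w + 32)
  −2w**3 + 14w + 12 = (−(1/8)w + 3/8)(16w**2 + 48w + 32) + (0)
Last nonzero remainder: 16w**2 + 48w + 32. Dividing through by 16 gives the monic gcd w**2 + 3w + 2.

w**2 + 3w + 2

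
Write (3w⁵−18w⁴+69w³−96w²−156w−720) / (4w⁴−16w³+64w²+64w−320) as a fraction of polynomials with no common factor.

Apply the Euclidean algorithm:
  3w⁵−18w⁴+69w³−96w²−156w−720 = ((3/4)w−3/2)(4w⁴−16w³+64w²+64w−320) + (−3w³−48w²+180w−1200)
  4w⁴−16w³+64w²+64w−320 = (−(4/3)w+80/3)(−3w³−48w²+180w−1200) + (1584w²−6336w+31680)
  −3w³−48w²+180w−1200 = (−(1/528)w−5/132)(1584w²−6336w+31680) + (0)
Last nonzero remainder: 1584w²−6336w+31680. Dividing through by 1584 gives the monic gcd w²−4w+20.
Cancel w²−4w+20 from numerator and denominator to get the reduced form.

(3w³−6w²−15w−36)/(4w²−16)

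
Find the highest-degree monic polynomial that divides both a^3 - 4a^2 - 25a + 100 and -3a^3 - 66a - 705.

a + 5

Euclidean algorithm in ℚ[a]:
  a^3 - 4a^2 - 25a + 100 = (-1/3)(-3a^3 - 66a - 705) + (-4a^2 - 47a - 135)
  -3a^3 - 66a - 705 = ((3/4)a - 141/16)(-4a^2 - 47a - 135) + (-(6063/16)a - 30315/16)
  -4a^2 - 47a - 135 = ((64/6063)a + 144/2021)(-(6063/16)a - 30315/16) + (0)
Last nonzero remainder: -(6063/16)a - 30315/16. Dividing through by -6063/16 gives the monic gcd a + 5.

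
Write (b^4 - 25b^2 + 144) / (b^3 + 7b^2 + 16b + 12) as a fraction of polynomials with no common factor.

(b^3 - 3b^2 - 16b + 48)/(b^2 + 4b + 4)

By polynomial division,
  b^4 - 25b^2 + 144 = (b - 7)(b^3 + 7b^2 + 16b + 12) + (8b^2 + 100b + 228)
  b^3 + 7b^2 + 16b + 12 = ((1/8)b - 11/16)(8b^2 + 100b + 228) + ((225/4)b + 675/4)
  8b^2 + 100b + 228 = ((32/225)b + 304/225)((225/4)b + 675/4) + (0)
Last nonzero remainder: (225/4)b + 675/4. Dividing through by 225/4 gives the monic gcd b + 3.
Cancel b + 3 from numerator and denominator to get the reduced form.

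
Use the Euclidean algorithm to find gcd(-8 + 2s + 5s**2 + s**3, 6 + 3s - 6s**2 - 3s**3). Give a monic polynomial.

Euclidean algorithm in ℚ[s]:
  s**3 + 5s**2 + 2s - 8 = (-1/3)(-3s**3 - 6s**2 + 3s + 6) + (3s**2 + 3s - 6)
  -3s**3 - 6s**2 + 3s + 6 = (-s - 1)(3s**2 + 3s - 6) + (0)
Last nonzero remainder: 3s**2 + 3s - 6. Dividing through by 3 gives the monic gcd s**2 + s - 2.

-2 + s + s**2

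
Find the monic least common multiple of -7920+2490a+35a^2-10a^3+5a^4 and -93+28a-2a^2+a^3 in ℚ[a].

-49104+13854a-869a^2+443a^3+36a^4-a^5+a^6

Apply the Euclidean algorithm:
  5a^4-10a^3+35a^2+2490a-7920 = (5a)(a^3-2a^2+28a-93) + (-105a^2+2955a-7920)
  a^3-2a^2+28a-93 = (-(1/105)a-61/245)(-105a^2+2955a-7920) + ((33727/49)a-101181/49)
  -105a^2+2955a-7920 = (-(5145/33727)a+129360/33727)((33727/49)a-101181/49) + (0)
Last nonzero remainder: (33727/49)a-101181/49. Dividing through by 33727/49 gives the monic gcd a-3.
Then lcm(f, g) = f·g / gcd(f, g); expanding and making the result monic gives the answer.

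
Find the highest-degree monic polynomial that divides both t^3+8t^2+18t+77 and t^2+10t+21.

t+7

By polynomial division,
  t^3+8t^2+18t+77 = (t-2)(t^2+10t+21) + (17t+119)
  t^2+10t+21 = ((1/17)t+3/17)(17t+119) + (0)
Last nonzero remainder: 17t+119. Dividing through by 17 gives the monic gcd t+7.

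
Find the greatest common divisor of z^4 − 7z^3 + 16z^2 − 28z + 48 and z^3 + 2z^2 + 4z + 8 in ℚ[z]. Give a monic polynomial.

Apply the Euclidean algorithm:
  z^4 − 7z^3 + 16z^2 − 28z + 48 = (z − 9)(z^3 + 2z^2 + 4z + 8) + (30z^2 + 120)
  z^3 + 2z^2 + 4z + 8 = ((1/30)z + 1/15)(30z^2 + 120) + (0)
Last nonzero remainder: 30z^2 + 120. Dividing through by 30 gives the monic gcd z^2 + 4.

z^2 + 4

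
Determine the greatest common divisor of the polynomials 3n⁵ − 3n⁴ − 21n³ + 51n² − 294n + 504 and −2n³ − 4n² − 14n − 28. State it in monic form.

n² + 7

Euclidean algorithm in ℚ[n]:
  3n⁵ − 3n⁴ − 21n³ + 51n² − 294n + 504 = (−(3/2)n² + (9/2)n + 12)(−2n³ − 4n² − 14n − 28) + (120n² + 840)
  −2n³ − 4n² − 14n − 28 = (−(1/60)n − 1/30)(120n² + 840) + (0)
Last nonzero remainder: 120n² + 840. Dividing through by 120 gives the monic gcd n² + 7.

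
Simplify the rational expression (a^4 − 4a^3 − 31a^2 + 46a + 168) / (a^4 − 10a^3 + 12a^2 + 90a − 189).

(a^2 + 6a + 8)/(a^2 − 9)

Repeated division with remainder:
  a^4 − 4a^3 − 31a^2 + 46a + 168 = (a^4 − 10a^3 + 12a^2 + 90a − 189) + (6a^3 − 43a^2 − 44a + 357)
  a^4 − 10a^3 + 12a^2 + 90a − 189 = ((1/6)a − 17/36)(6a^3 − 43a^2 − 44a + 357) + (−(35/36)a^2 + (175/18)a − 245/12)
  6a^3 − 43a^2 − 44a + 357 = (−(216/35)a − 612/35)(−(35/36)a^2 + (175/18)a − 245/12) + (0)
Last nonzero remainder: −(35/36)a^2 + (175/18)a − 245/12. Dividing through by −35/36 gives the monic gcd a^2 − 10a + 21.
Cancel a^2 − 10a + 21 from numerator and denominator to get the reduced form.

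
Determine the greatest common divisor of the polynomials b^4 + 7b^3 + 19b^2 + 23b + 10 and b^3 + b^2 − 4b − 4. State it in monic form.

b^2 + 3b + 2

Apply the Euclidean algorithm:
  b^4 + 7b^3 + 19b^2 + 23b + 10 = (b + 6)(b^3 + b^2 − 4b − 4) + (17b^2 + 51b + 34)
  b^3 + b^2 − 4b − 4 = ((1/17)b − 2/17)(17b^2 + 51b + 34) + (0)
Last nonzero remainder: 17b^2 + 51b + 34. Dividing through by 17 gives the monic gcd b^2 + 3b + 2.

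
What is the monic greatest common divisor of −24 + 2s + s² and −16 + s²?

−4 + s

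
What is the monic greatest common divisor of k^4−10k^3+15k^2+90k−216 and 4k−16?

Repeated division with remainder:
  k^4−10k^3+15k^2+90k−216 = ((1/4)k^3−(3/2)k^2−(9/4)k+27/2)(4k−16) + (0)
Last nonzero remainder: 4k−16. Dividing through by 4 gives the monic gcd k−4.

k−4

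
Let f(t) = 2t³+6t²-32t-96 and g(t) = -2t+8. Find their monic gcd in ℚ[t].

By polynomial division,
  2t³+6t²-32t-96 = (-t²-7t-12)(-2t+8) + (0)
Last nonzero remainder: -2t+8. Dividing through by -2 gives the monic gcd t-4.

t-4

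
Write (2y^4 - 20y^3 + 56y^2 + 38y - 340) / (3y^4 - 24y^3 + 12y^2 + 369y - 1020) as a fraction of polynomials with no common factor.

(2y + 4)/(3y + 12)

Apply the Euclidean algorithm:
  2y^4 - 20y^3 + 56y^2 + 38y - 340 = (2/3)(3y^4 - 24y^3 + 12y^2 + 369y - 1020) + (-4y^3 + 48y^2 - 208y + 340)
  3y^4 - 24y^3 + 12y^2 + 369y - 1020 = (-(3/4)y - 3)(-4y^3 + 48y^2 - 208y + 340) + (0)
Last nonzero remainder: -4y^3 + 48y^2 - 208y + 340. Dividing through by -4 gives the monic gcd y^3 - 12y^2 + 52y - 85.
Cancel y^3 - 12y^2 + 52y - 85 from numerator and denominator to get the reduced form.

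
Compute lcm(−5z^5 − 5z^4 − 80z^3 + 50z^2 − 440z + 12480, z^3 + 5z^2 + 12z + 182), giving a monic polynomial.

z^6 + 8z^5 + 23z^4 + 102z^3 + 18z^2 − 1880z − 17472

Repeated division with remainder:
  −5z^5 − 5z^4 − 80z^3 + 50z^2 − 440z + 12480 = (−5z^2 + 20z − 120)(z^3 + 5z^2 + 12z + 182) + (1320z^2 − 2640z + 34320)
  z^3 + 5z^2 + 12z + 182 = ((1/1320)z + 7/1320)(1320z^2 − 2640z + 34320) + (0)
Last nonzero remainder: 1320z^2 − 2640z + 34320. Dividing through by 1320 gives the monic gcd z^2 − 2z + 26.
Then lcm(f, g) = f·g / gcd(f, g); expanding and making the result monic gives the answer.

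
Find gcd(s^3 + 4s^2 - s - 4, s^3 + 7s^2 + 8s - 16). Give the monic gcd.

Repeated division with remainder:
  s^3 + 4s^2 - s - 4 = (s^3 + 7s^2 + 8s - 16) + (-3s^2 - 9s + 12)
  s^3 + 7s^2 + 8s - 16 = (-(1/3)s - 4/3)(-3s^2 - 9s + 12) + (0)
Last nonzero remainder: -3s^2 - 9s + 12. Dividing through by -3 gives the monic gcd s^2 + 3s - 4.

s^2 + 3s - 4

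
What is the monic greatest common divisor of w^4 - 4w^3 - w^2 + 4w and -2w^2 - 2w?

w^2 + w

Apply the Euclidean algorithm:
  w^4 - 4w^3 - w^2 + 4w = (-(1/2)w^2 + (5/2)w - 2)(-2w^2 - 2w) + (0)
Last nonzero remainder: -2w^2 - 2w. Dividing through by -2 gives the monic gcd w^2 + w.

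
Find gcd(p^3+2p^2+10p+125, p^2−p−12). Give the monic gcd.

Euclidean algorithm in ℚ[p]:
  p^3+2p^2+10p+125 = (p+3)(p^2−p−12) + (25p+161)
  p^2−p−12 = ((1/25)p−186/625)(25p+161) + (22446/625)
  25p+161 = ((15625/22446)p+100625/22446)(22446/625) + (0)
The last nonzero remainder is the constant 22446/625, so the polynomials are coprime and gcd = 1.

1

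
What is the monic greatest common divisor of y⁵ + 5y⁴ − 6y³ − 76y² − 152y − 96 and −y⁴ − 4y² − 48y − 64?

y² + 4y + 4

Repeated division with remainder:
  y⁵ + 5y⁴ − 6y³ − 76y² − 152y − 96 = (−y − 5)(−y⁴ − 4y² − 48y − 64) + (−10y³ − 144y² − 456y − 416)
  −y⁴ − 4y² − 48y − 64 = ((1/10)y − 36/25)(−10y³ − 144y² − 456y − 416) + (−(4144/25)y² − (16576/25)y − 16576/25)
  −10y³ − 144y² − 456y − 416 = ((125/2072)y + 325/518)(−(4144/25)y² − (16576/25)y − 16576/25) + (0)
Last nonzero remainder: −(4144/25)y² − (16576/25)y − 16576/25. Dividing through by −4144/25 gives the monic gcd y² + 4y + 4.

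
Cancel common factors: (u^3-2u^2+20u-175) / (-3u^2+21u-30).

(-u^2-3u-35)/(3u-6)

By polynomial division,
  u^3-2u^2+20u-175 = (-(1/3)u-5/3)(-3u^2+21u-30) + (45u-225)
  -3u^2+21u-30 = (-(1/15)u+2/15)(45u-225) + (0)
Last nonzero remainder: 45u-225. Dividing through by 45 gives the monic gcd u-5.
Cancel u-5 from numerator and denominator to get the reduced form.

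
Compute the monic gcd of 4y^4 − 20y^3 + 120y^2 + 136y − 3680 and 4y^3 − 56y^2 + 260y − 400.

Apply the Euclidean algorithm:
  4y^4 − 20y^3 + 120y^2 + 136y − 3680 = (y + 9)(4y^3 − 56y^2 + 260y − 400) + (364y^2 − 1804y − 80)
  4y^3 − 56y^2 + 260y − 400 = ((1/91)y − 823/8281)(364y^2 − 1804y − 80) + ((675648/8281)y − 3378240/8281)
  364y^2 − 1804y − 80 = ((753571/168912)y + 8281/42228)((675648/8281)y − 3378240/8281) + (0)
Last nonzero remainder: (675648/8281)y − 3378240/8281. Dividing through by 675648/8281 gives the monic gcd y − 5.

y − 5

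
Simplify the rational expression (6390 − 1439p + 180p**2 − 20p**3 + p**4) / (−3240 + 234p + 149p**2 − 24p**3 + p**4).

(71 − p + p**2)/(−36 − 5p + p**2)

By polynomial division,
  p**4 − 20p**3 + 180p**2 − 1439p + 6390 = (p**4 − 24p**3 + 149p**2 + 234p − 3240) + (4p**3 + 31p**2 − 1673p + 9630)
  p**4 − 24p**3 + 149p**2 + 234p − 3240 = ((1/4)p − 127/16)(4p**3 + 31p**2 − 1673p + 9630) + ((13013/16)p**2 − (247247/16)p + 585585/8)
  4p**3 + 31p**2 − 1673p + 9630 = ((64/13013)p + 1712/13013)((13013/16)p**2 − (247247/16)p + 585585/8) + (0)
Last nonzero remainder: (13013/16)p**2 − (247247/16)p + 585585/8. Dividing through by 13013/16 gives the monic gcd p**2 − 19p + 90.
Cancel p**2 − 19p + 90 from numerator and denominator to get the reduced form.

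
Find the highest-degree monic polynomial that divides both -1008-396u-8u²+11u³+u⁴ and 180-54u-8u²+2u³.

-6+u

Euclidean algorithm in ℚ[u]:
  u⁴+11u³-8u²-396u-1008 = ((1/2)u+15/2)(2u³-8u²-54u+180) + (79u²-81u-2358)
  2u³-8u²-54u+180 = ((2/79)u-470/6241)(79u²-81u-2358) + (-(2520/6241)u+15120/6241)
  79u²-81u-2358 = (-(493039/2520)u-817571/840)(-(2520/6241)u+15120/6241) + (0)
Last nonzero remainder: -(2520/6241)u+15120/6241. Dividing through by -2520/6241 gives the monic gcd u-6.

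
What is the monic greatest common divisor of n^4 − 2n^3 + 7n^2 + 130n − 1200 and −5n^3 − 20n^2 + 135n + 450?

Euclidean algorithm in ℚ[n]:
  n^4 − 2n^3 + 7n^2 + 130n − 1200 = (−(1/5)n + 6/5)(−5n^3 − 20n^2 + 135n + 450) + (58n^2 + 58n − 1740)
  −5n^3 − 20n^2 + 135n + 450 = (−(5/58)n − 15/58)(58n^2 + 58n − 1740) + (0)
Last nonzero remainder: 58n^2 + 58n − 1740. Dividing through by 58 gives the monic gcd n^2 + n − 30.

n^2 + n − 30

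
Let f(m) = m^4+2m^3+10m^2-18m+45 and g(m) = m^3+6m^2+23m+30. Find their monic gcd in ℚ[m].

Repeated division with remainder:
  m^4+2m^3+10m^2-18m+45 = (m-4)(m^3+6m^2+23m+30) + (11m^2+44m+165)
  m^3+6m^2+23m+30 = ((1/11)m+2/11)(11m^2+44m+165) + (0)
Last nonzero remainder: 11m^2+44m+165. Dividing through by 11 gives the monic gcd m^2+4m+15.

m^2+4m+15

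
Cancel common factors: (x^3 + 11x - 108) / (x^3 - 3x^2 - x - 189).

(x - 4)/(x - 7)

By polynomial division,
  x^3 + 11x - 108 = (x^3 - 3x^2 - x - 189) + (3x^2 + 12x + 81)
  x^3 - 3x^2 - x - 189 = ((1/3)x - 7/3)(3x^2 + 12x + 81) + (0)
Last nonzero remainder: 3x^2 + 12x + 81. Dividing through by 3 gives the monic gcd x^2 + 4x + 27.
Cancel x^2 + 4x + 27 from numerator and denominator to get the reduced form.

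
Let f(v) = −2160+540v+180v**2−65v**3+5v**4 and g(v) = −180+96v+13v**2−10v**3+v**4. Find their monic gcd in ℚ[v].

−18−3v+v**2

Apply the Euclidean algorithm:
  5v**4−65v**3+180v**2+540v−2160 = (5)(v**4−10v**3+13v**2+96v−180) + (−15v**3+115v**2+60v−1260)
  v**4−10v**3+13v**2+96v−180 = (−(1/15)v+7/45)(−15v**3+115v**2+60v−1260) + (−(8/9)v**2+(8/3)v+16)
  −15v**3+115v**2+60v−1260 = ((135/8)v−315/4)(−(8/9)v**2+(8/3)v+16) + (0)
Last nonzero remainder: −(8/9)v**2+(8/3)v+16. Dividing through by −8/9 gives the monic gcd v**2−3v−18.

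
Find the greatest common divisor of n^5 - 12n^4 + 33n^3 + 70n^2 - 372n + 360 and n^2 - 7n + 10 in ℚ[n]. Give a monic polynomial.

By polynomial division,
  n^5 - 12n^4 + 33n^3 + 70n^2 - 372n + 360 = (n^3 - 5n^2 - 12n + 36)(n^2 - 7n + 10) + (0)
The last nonzero remainder n^2 - 7n + 10 is already monic.

n^2 - 7n + 10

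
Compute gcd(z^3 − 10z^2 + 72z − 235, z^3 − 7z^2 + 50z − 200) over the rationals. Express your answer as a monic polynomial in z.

z − 5

Euclidean algorithm in ℚ[z]:
  z^3 − 10z^2 + 72z − 235 = (z^3 − 7z^2 + 50z − 200) + (−3z^2 + 22z − 35)
  z^3 − 7z^2 + 50z − 200 = (−(1/3)z − 1/9)(−3z^2 + 22z − 35) + ((367/9)z − 1835/9)
  −3z^2 + 22z − 35 = (−(27/367)z + 63/367)((367/9)z − 1835/9) + (0)
Last nonzero remainder: (367/9)z − 1835/9. Dividing through by 367/9 gives the monic gcd z − 5.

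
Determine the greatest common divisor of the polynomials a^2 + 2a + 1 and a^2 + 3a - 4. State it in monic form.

1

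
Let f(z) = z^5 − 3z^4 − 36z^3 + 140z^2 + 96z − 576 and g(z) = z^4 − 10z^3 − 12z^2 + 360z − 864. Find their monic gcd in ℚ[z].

Repeated division with remainder:
  z^5 − 3z^4 − 36z^3 + 140z^2 + 96z − 576 = (z + 7)(z^4 − 10z^3 − 12z^2 + 360z − 864) + (46z^3 − 136z^2 − 1560z + 5472)
  z^4 − 10z^3 − 12z^2 + 360z − 864 = ((1/46)z − 81/529)(46z^3 − 136z^2 − 1560z + 5472) + ((576/529)z^2 + (1152/529)z − 13824/529)
  46z^3 − 136z^2 − 1560z + 5472 = ((12167/288)z − 10051/48)((576/529)z^2 + (1152/529)z − 13824/529) + (0)
Last nonzero remainder: (576/529)z^2 + (1152/529)z − 13824/529. Dividing through by 576/529 gives the monic gcd z^2 + 2z − 24.

z^2 + 2z − 24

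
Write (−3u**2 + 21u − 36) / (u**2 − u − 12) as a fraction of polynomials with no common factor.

By polynomial division,
  −3u**2 + 21u − 36 = (−3)(u**2 − u − 12) + (18u − 72)
  u**2 − u − 12 = ((1/18)u + 1/6)(18u − 72) + (0)
Last nonzero remainder: 18u − 72. Dividing through by 18 gives the monic gcd u − 4.
Cancel u − 4 from numerator and denominator to get the reduced form.

(−3u + 9)/(u + 3)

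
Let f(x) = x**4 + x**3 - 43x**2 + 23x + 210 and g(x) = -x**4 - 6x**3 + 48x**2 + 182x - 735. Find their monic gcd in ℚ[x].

x**3 - x**2 - 41x + 105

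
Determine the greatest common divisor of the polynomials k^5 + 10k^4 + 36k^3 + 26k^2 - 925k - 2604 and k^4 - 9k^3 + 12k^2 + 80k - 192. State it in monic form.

k^2 - k - 12

Repeated division with remainder:
  k^5 + 10k^4 + 36k^3 + 26k^2 - 925k - 2604 = (k + 19)(k^4 - 9k^3 + 12k^2 + 80k - 192) + (195k^3 - 282k^2 - 2253k + 1044)
  k^4 - 9k^3 + 12k^2 + 80k - 192 = ((1/195)k - 491/12675)(195k^3 - 282k^2 - 2253k + 1044) + ((53361/4225)k^2 - (53361/4225)k - 640332/4225)
  195k^3 - 282k^2 - 2253k + 1044 = ((274625/17787)k - 122525/17787)((53361/4225)k^2 - (53361/4225)k - 640332/4225) + (0)
Last nonzero remainder: (53361/4225)k^2 - (53361/4225)k - 640332/4225. Dividing through by 53361/4225 gives the monic gcd k^2 - k - 12.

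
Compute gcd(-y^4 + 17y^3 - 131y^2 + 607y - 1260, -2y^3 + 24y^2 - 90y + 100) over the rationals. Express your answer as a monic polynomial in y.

Apply the Euclidean algorithm:
  -y^4 + 17y^3 - 131y^2 + 607y - 1260 = ((1/2)y - 5/2)(-2y^3 + 24y^2 - 90y + 100) + (-26y^2 + 332y - 1010)
  -2y^3 + 24y^2 - 90y + 100 = ((1/13)y + 10/169)(-26y^2 + 332y - 1010) + (-(5400/169)y + 27000/169)
  -26y^2 + 332y - 1010 = ((2197/2700)y - 17069/2700)(-(5400/169)y + 27000/169) + (0)
Last nonzero remainder: -(5400/169)y + 27000/169. Dividing through by -5400/169 gives the monic gcd y - 5.

y - 5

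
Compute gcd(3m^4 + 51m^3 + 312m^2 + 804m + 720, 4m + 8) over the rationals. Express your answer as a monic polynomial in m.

m + 2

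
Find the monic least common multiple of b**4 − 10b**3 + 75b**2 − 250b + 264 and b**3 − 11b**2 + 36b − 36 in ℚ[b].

b**5 − 16b**4 + 135b**3 − 700b**2 + 1764b − 1584

Repeated division with remainder:
  b**4 − 10b**3 + 75b**2 − 250b + 264 = (b + 1)(b**3 − 11b**2 + 36b − 36) + (50b**2 − 250b + 300)
  b**3 − 11b**2 + 36b − 36 = ((1/50)b − 3/25)(50b**2 − 250b + 300) + (0)
Last nonzero remainder: 50b**2 − 250b + 300. Dividing through by 50 gives the monic gcd b**2 − 5b + 6.
Then lcm(f, g) = f·g / gcd(f, g); expanding and making the result monic gives the answer.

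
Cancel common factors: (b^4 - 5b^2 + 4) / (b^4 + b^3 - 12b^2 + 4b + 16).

Euclidean algorithm in ℚ[b]:
  b^4 - 5b^2 + 4 = (b^4 + b^3 - 12b^2 + 4b + 16) + (-b^3 + 7b^2 - 4b - 12)
  b^4 + b^3 - 12b^2 + 4b + 16 = (-b - 8)(-b^3 + 7b^2 - 4b - 12) + (40b^2 - 40b - 80)
  -b^3 + 7b^2 - 4b - 12 = (-(1/40)b + 3/20)(40b^2 - 40b - 80) + (0)
Last nonzero remainder: 40b^2 - 40b - 80. Dividing through by 40 gives the monic gcd b^2 - b - 2.
Cancel b^2 - b - 2 from numerator and denominator to get the reduced form.

(b^2 + b - 2)/(b^2 + 2b - 8)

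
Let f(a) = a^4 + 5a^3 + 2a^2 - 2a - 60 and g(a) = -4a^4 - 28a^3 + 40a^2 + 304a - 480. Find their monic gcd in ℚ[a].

Repeated division with remainder:
  a^4 + 5a^3 + 2a^2 - 2a - 60 = (-1/4)(-4a^4 - 28a^3 + 40a^2 + 304a - 480) + (-2a^3 + 12a^2 + 74a - 180)
  -4a^4 - 28a^3 + 40a^2 + 304a - 480 = (2a + 26)(-2a^3 + 12a^2 + 74a - 180) + (-420a^2 - 1260a + 4200)
  -2a^3 + 12a^2 + 74a - 180 = ((1/210)a - 3/70)(-420a^2 - 1260a + 4200) + (0)
Last nonzero remainder: -420a^2 - 1260a + 4200. Dividing through by -420 gives the monic gcd a^2 + 3a - 10.

a^2 + 3a - 10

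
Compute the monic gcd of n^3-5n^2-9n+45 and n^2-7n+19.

1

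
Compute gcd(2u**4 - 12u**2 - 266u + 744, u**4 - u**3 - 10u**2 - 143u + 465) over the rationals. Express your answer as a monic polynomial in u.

Repeated division with remainder:
  2u**4 - 12u**2 - 266u + 744 = (2)(u**4 - u**3 - 10u**2 - 143u + 465) + (2u**3 + 8u**2 + 20u - 186)
  u**4 - u**3 - 10u**2 - 143u + 465 = ((1/2)u - 5/2)(2u**3 + 8u**2 + 20u - 186) + (0)
Last nonzero remainder: 2u**3 + 8u**2 + 20u - 186. Dividing through by 2 gives the monic gcd u**3 + 4u**2 + 10u - 93.

u**3 + 4u**2 + 10u - 93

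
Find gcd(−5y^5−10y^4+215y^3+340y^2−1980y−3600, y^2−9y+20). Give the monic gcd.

Apply the Euclidean algorithm:
  −5y^5−10y^4+215y^3+340y^2−1980y−3600 = (−5y^3−55y^2−180y−180)(y^2−9y+20) + (0)
The last nonzero remainder y^2−9y+20 is already monic.

y^2−9y+20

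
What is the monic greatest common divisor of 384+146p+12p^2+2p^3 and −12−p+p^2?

By polynomial division,
  2p^3+12p^2+146p+384 = (2p+14)(p^2−p−12) + (184p+552)
  p^2−p−12 = ((1/184)p−1/46)(184p+552) + (0)
Last nonzero remainder: 184p+552. Dividing through by 184 gives the monic gcd p+3.

3+p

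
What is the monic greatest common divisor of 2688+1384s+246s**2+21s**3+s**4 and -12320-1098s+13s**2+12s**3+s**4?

Repeated division with remainder:
  s**4+21s**3+246s**2+1384s+2688 = (s**4+12s**3+13s**2-1098s-12320) + (9s**3+233s**2+2482s+15008)
  s**4+12s**3+13s**2-1098s-12320 = ((1/9)s-125/81)(9s**3+233s**2+2482s+15008) + ((7840/81)s**2+(86240/81)s+878080/81)
  9s**3+233s**2+2482s+15008 = ((729/7840)s+5427/3920)((7840/81)s**2+(86240/81)s+878080/81) + (0)
Last nonzero remainder: (7840/81)s**2+(86240/81)s+878080/81. Dividing through by 7840/81 gives the monic gcd s**2+11s+112.

112+11s+s**2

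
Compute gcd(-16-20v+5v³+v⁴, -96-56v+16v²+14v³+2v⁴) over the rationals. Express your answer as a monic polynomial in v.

-16-4v+4v²+v³

Apply the Euclidean algorithm:
  v⁴+5v³-20v-16 = (1/2)(2v⁴+14v³+16v²-56v-96) + (-2v³-8v²+8v+32)
  2v⁴+14v³+16v²-56v-96 = (-v-3)(-2v³-8v²+8v+32) + (0)
Last nonzero remainder: -2v³-8v²+8v+32. Dividing through by -2 gives the monic gcd v³+4v²-4v-16.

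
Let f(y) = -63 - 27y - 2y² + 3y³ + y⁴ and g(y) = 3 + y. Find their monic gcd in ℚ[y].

Euclidean algorithm in ℚ[y]:
  y⁴ + 3y³ - 2y² - 27y - 63 = (y³ - 2y - 21)(y + 3) + (0)
The last nonzero remainder y + 3 is already monic.

3 + y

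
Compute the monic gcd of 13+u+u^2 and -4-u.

1

By polynomial division,
  u^2+u+13 = (-u+3)(-u-4) + (25)
  -u-4 = (-(1/25)u-4/25)(25) + (0)
The last nonzero remainder is the constant 25, so the polynomials are coprime and gcd = 1.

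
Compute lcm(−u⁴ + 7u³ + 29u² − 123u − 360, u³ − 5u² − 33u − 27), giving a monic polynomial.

Apply the Euclidean algorithm:
  −u⁴ + 7u³ + 29u² − 123u − 360 = (−u + 2)(u³ − 5u² − 33u − 27) + (6u² − 84u − 306)
  u³ − 5u² − 33u − 27 = ((1/6)u + 3/2)(6u² − 84u − 306) + (144u + 432)
  6u² − 84u − 306 = ((1/24)u − 17/24)(144u + 432) + (0)
Last nonzero remainder: 144u + 432. Dividing through by 144 gives the monic gcd u + 3.
Then lcm(f, g) = f·g / gcd(f, g); expanding and making the result monic gives the answer.

u⁶ − 15u⁵ + 18u⁴ + 418u³ − 363u² − 3987u − 3240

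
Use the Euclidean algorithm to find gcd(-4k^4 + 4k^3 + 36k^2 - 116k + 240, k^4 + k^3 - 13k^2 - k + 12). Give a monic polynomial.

k^2 + k - 12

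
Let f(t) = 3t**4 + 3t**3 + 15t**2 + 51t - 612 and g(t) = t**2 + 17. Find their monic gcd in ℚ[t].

Repeated division with remainder:
  3t**4 + 3t**3 + 15t**2 + 51t - 612 = (3t**2 + 3t - 36)(t**2 + 17) + (0)
The last nonzero remainder t**2 + 17 is already monic.

t**2 + 17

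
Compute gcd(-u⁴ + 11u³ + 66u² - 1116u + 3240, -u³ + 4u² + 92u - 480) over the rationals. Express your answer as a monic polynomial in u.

Apply the Euclidean algorithm:
  -u⁴ + 11u³ + 66u² - 1116u + 3240 = (u - 7)(-u³ + 4u² + 92u - 480) + (2u² + 8u - 120)
  -u³ + 4u² + 92u - 480 = (-(1/2)u + 4)(2u² + 8u - 120) + (0)
Last nonzero remainder: 2u² + 8u - 120. Dividing through by 2 gives the monic gcd u² + 4u - 60.

u² + 4u - 60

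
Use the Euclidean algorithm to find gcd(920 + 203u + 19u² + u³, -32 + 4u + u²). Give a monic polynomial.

8 + u

Apply the Euclidean algorithm:
  u³ + 19u² + 203u + 920 = (u + 15)(u² + 4u - 32) + (175u + 1400)
  u² + 4u - 32 = ((1/175)u - 4/175)(175u + 1400) + (0)
Last nonzero remainder: 175u + 1400. Dividing through by 175 gives the monic gcd u + 8.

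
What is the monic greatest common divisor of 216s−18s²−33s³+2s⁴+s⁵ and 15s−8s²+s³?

−3s+s²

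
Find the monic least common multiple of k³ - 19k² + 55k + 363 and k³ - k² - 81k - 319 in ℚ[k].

k⁵ - 9k⁴ - 106k³ + 362k² + 5225k + 10527

Euclidean algorithm in ℚ[k]:
  k³ - 19k² + 55k + 363 = (k³ - k² - 81k - 319) + (-18k² + 136k + 682)
  k³ - k² - 81k - 319 = (-(1/18)k - 59/162)(-18k² + 136k + 682) + ((520/81)k - 5720/81)
  -18k² + 136k + 682 = (-(729/260)k - 2511/260)((520/81)k - 5720/81) + (0)
Last nonzero remainder: (520/81)k - 5720/81. Dividing through by 520/81 gives the monic gcd k - 11.
Then lcm(f, g) = f·g / gcd(f, g); expanding and making the result monic gives the answer.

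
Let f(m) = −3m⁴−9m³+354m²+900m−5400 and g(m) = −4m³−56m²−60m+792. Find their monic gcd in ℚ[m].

Repeated division with remainder:
  −3m⁴−9m³+354m²+900m−5400 = ((3/4)m−33/4)(−4m³−56m²−60m+792) + (−63m²−189m+1134)
  −4m³−56m²−60m+792 = ((4/63)m+44/63)(−63m²−189m+1134) + (0)
Last nonzero remainder: −63m²−189m+1134. Dividing through by −63 gives the monic gcd m²+3m−18.

m²+3m−18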